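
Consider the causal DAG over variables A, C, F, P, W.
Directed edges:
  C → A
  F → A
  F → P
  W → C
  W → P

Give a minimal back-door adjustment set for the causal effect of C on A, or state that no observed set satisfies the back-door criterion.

C→A: minimal back-door set ∅.

desc(C)\{C}={A}; candidates ⊆ {F,P,W}.
∅: C⊥A given ∅ in G with C→· removed — back-door holds.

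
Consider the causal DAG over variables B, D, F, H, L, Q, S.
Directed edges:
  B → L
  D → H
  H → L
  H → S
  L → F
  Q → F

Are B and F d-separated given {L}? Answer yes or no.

Yes — B ⊥ F | {L}.

Bayes-Ball from B | {L} reaches {D,H,S}.
F ∉ reach(B|{L}) ⇒ B ⊥ F | {L}.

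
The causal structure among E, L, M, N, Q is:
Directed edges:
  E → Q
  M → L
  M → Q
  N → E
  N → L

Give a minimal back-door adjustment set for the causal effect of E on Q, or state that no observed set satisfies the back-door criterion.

desc(E)\{E}={Q}; candidates ⊆ {L,M,N}.
∅: E⊥Q given ∅ in G with E→· removed — back-door holds.

E→Q: minimal back-door set ∅.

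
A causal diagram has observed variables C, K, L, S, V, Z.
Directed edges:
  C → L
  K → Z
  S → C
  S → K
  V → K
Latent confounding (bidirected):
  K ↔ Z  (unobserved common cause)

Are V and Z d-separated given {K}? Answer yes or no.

No — V and Z are d-connected given {K}.

Bayes-Ball from V | {K} reaches {C,L,S,Z}.
Z ∈ reach(V|{K}) ⇒ V ⊥̸ Z | {K}.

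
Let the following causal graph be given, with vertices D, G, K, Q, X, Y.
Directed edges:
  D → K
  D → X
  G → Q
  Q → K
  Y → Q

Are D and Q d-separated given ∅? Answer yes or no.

Bayes-Ball from D | ∅ reaches {K,X}.
Q ∉ reach(D|∅) ⇒ D ⊥ Q | ∅.

Yes — D ⊥ Q | ∅.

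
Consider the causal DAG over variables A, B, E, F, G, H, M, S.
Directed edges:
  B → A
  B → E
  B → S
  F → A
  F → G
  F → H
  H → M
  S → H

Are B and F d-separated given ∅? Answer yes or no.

Yes — B ⊥ F | ∅.

Bayes-Ball from B | ∅ reaches {A,E,H,M,S}.
F ∉ reach(B|∅) ⇒ B ⊥ F | ∅.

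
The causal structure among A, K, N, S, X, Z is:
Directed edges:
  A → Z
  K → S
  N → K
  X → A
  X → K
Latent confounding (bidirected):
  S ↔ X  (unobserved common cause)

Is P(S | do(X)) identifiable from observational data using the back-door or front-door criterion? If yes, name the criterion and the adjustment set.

desc(X)\{X}={A,K,S,Z}; candidates ⊆ {N}.
X↔S: latent back-door arc(s) into X.
size 0: {}; under {} X still reaches {S} ∋ S.
size 1: {N}; under {N} X still reaches {S} ∋ S.
X↔S cannot be blocked by any observed set — no back-door set.
{K}: (i) intercepts every directed X→S path; (ii) no back-door X→{K}; (iii) {X} blocks every back-door {K}→S. Front-door holds.
P(S|do(X)) = Σ_{K} P(K|X) Σ_{X'} P(S|K,X')P(X').

P(S|do(X)): frontdoor, adjust for {K}.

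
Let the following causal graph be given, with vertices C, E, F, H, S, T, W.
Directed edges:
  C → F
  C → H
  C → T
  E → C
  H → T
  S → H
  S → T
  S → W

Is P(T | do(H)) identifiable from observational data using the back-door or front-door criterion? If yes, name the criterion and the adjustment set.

desc(H)\{H}={T}; candidates ⊆ {C,E,F,S,W}.
size 0: {}; under {} H still reaches {C,E,F,S,T,W} ∋ T.
size 1: {C}, {E}, {F} …(+2); under {C} H still reaches {S,T,W} ∋ T.
{C,S}: H⊥T given {C,S} in G with H→· removed — back-door holds.
P(T|do(H)) = Σ_{C,S} P(T|H,C,S)·P(C,S).

P(T|do(H)): backdoor, adjust for {C, S}.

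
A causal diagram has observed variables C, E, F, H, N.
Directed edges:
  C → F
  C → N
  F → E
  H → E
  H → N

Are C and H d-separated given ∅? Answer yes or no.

Yes — C ⊥ H | ∅.

Bayes-Ball from C | ∅ reaches {E,F,N}.
H ∉ reach(C|∅) ⇒ C ⊥ H | ∅.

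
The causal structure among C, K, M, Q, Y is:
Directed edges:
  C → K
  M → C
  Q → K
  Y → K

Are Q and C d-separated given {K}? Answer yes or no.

No — Q and C are d-connected given {K}.

Bayes-Ball from Q | {K} reaches {C,M,Y}.
C ∈ reach(Q|{K}) ⇒ Q ⊥̸ C | {K}.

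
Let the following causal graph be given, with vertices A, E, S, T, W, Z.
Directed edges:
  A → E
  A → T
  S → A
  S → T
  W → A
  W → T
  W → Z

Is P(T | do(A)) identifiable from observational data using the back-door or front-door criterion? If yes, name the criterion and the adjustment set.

P(T|do(A)): backdoor, adjust for {S, W}.

desc(A)\{A}={E,T}; candidates ⊆ {S,W,Z}.
size 0: {}; under {} A still reaches {S,T,W,Z} ∋ T.
size 1: {S}, {W}, {Z}; under {S} A still reaches {T,W,Z} ∋ T.
{S,W}: A⊥T given {S,W} in G with A→· removed — back-door holds.
P(T|do(A)) = Σ_{S,W} P(T|A,S,W)·P(S,W).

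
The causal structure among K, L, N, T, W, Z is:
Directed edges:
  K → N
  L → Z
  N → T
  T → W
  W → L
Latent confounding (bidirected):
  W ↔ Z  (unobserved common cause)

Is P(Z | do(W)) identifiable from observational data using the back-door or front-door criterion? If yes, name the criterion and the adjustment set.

desc(W)\{W}={L,Z}; candidates ⊆ {K,N,T}.
W↔Z: latent back-door arc(s) into W.
size 0: {}; under {} W still reaches {K,N,T,Z} ∋ Z.
size 1: {K}, {N}, {T}; under {K} W still reaches {N,T,Z} ∋ Z.
size 2: {K,N}, {K,T}, {N,T}; under {K,N} W still reaches {T,Z} ∋ Z.
W↔Z cannot be blocked by any observed set — no back-door set.
{L}: (i) intercepts every directed W→Z path; (ii) no back-door W→{L}; (iii) {W} blocks every back-door {L}→Z. Front-door holds.
P(Z|do(W)) = Σ_{L} P(L|W) Σ_{W'} P(Z|L,W')P(W').

P(Z|do(W)): frontdoor, adjust for {L}.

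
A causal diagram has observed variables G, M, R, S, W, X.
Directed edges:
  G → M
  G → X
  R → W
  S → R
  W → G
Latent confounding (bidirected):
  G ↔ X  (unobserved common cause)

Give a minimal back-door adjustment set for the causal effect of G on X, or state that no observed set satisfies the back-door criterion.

desc(G)\{G}={M,X}; candidates ⊆ {R,S,W}.
G↔X: latent back-door arc(s) into G.
size 0: {}; under {} G still reaches {R,S,W,X} ∋ X.
size 1: {R}, {S}, {W}; under {R} G still reaches {W,X} ∋ X.
size 2: {R,S}, {R,W}, {S,W}; under {R,S} G still reaches {W,X} ∋ X.
G↔X cannot be blocked by any observed set — no back-door set.

G→X: no observed back-door set.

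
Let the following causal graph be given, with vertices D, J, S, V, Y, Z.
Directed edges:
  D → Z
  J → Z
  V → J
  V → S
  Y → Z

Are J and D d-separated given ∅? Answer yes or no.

Yes — J ⊥ D | ∅.

Bayes-Ball from J | ∅ reaches {S,V,Z}.
D ∉ reach(J|∅) ⇒ J ⊥ D | ∅.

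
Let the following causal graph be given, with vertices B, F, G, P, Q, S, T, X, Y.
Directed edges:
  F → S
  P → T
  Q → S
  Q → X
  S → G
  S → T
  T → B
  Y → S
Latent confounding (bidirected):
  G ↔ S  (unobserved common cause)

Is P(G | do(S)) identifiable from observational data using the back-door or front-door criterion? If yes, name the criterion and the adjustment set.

desc(S)\{S}={B,G,T}; candidates ⊆ {F,P,Q,X,Y}.
S↔G: latent back-door arc(s) into S.
size 0: {}; under {} S still reaches {F,G,Q,X,Y} ∋ G.
size 1: {F}, {P}, {Q} …(+2); under {F} S still reaches {G,Q,X,Y} ∋ G.
size 2: {F,P}, {F,Q}, {F,X} …(+7); under {F,P} S still reaches {G,Q,X,Y} ∋ G.
S↔G cannot be blocked by any observed set — no back-door set.
No mediator lies on a directed S→…→G path.
Neither criterion identifies P(G|do(S)) in this graph.

P(G|do(S)): not identifiable (no BD/FD set).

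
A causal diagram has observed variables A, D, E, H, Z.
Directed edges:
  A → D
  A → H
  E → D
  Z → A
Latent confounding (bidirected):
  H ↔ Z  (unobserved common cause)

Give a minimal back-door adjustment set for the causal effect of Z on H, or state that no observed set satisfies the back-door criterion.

desc(Z)\{Z}={A,D,H}; candidates ⊆ {E}.
Z↔H: latent back-door arc(s) into Z.
size 0: {}; under {} Z still reaches {H} ∋ H.
size 1: {E}; under {E} Z still reaches {H} ∋ H.
Z↔H cannot be blocked by any observed set — no back-door set.

Z→H: no observed back-door set.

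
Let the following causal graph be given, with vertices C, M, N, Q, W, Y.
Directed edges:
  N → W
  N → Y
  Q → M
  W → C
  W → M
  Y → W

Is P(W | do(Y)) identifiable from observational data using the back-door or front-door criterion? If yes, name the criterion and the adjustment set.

desc(Y)\{Y}={C,M,W}; candidates ⊆ {N,Q}.
size 0: {}; under {} Y still reaches {C,M,N,W} ∋ W.
{N}: Y⊥W given {N} in G with Y→· removed — back-door holds.
P(W|do(Y)) = Σ_{N} P(W|Y,N)·P(N).

P(W|do(Y)): backdoor, adjust for {N}.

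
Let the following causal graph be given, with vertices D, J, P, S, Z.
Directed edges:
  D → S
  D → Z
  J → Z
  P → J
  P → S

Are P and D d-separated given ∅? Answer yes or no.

Yes — P ⊥ D | ∅.

Bayes-Ball from P | ∅ reaches {J,S,Z}.
D ∉ reach(P|∅) ⇒ P ⊥ D | ∅.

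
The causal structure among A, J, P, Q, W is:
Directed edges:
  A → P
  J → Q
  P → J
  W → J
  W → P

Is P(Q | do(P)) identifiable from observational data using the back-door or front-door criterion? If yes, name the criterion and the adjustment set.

P(Q|do(P)): backdoor, adjust for {W}.

desc(P)\{P}={J,Q}; candidates ⊆ {A,W}.
size 0: {}; under {} P still reaches {A,J,Q,W} ∋ Q.
{W}: P⊥Q given {W} in G with P→· removed — back-door holds.
P(Q|do(P)) = Σ_{W} P(Q|P,W)·P(W).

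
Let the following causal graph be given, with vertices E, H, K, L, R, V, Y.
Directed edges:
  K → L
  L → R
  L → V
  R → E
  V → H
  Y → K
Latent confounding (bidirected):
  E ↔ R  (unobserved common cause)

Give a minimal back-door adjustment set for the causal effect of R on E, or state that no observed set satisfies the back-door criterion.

R→E: no observed back-door set.

desc(R)\{R}={E}; candidates ⊆ {H,K,L,V,Y}.
R↔E: latent back-door arc(s) into R.
size 0: {}; under {} R still reaches {E,H,K,L,V,Y} ∋ E.
size 1: {H}, {K}, {L} …(+2); under {H} R still reaches {E,K,L,V,Y} ∋ E.
size 2: {H,K}, {H,L}, {H,V} …(+7); under {H,K} R still reaches {E,L,V} ∋ E.
R↔E cannot be blocked by any observed set — no back-door set.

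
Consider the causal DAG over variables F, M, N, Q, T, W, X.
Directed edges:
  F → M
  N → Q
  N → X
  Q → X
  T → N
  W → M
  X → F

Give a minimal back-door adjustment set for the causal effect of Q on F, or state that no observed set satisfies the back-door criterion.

desc(Q)\{Q}={F,M,X}; candidates ⊆ {N,T,W}.
size 0: {}; under {} Q still reaches {F,M,N,T,X} ∋ F.
{N}: Q⊥F given {N} in G with Q→· removed — back-door holds.

Q→F: minimal back-door set {N}.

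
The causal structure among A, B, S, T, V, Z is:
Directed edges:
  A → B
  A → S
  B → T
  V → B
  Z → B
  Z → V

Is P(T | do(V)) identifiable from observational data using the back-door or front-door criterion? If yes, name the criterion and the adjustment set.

P(T|do(V)): backdoor, adjust for {Z}.

desc(V)\{V}={B,T}; candidates ⊆ {A,S,Z}.
size 0: {}; under {} V still reaches {B,T,Z} ∋ T.
{Z}: V⊥T given {Z} in G with V→· removed — back-door holds.
P(T|do(V)) = Σ_{Z} P(T|V,Z)·P(Z).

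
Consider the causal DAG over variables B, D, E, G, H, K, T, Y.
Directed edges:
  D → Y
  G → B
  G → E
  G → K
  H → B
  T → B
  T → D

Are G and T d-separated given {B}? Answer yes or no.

Bayes-Ball from G | {B} reaches {D,E,H,K,T,Y}.
T ∈ reach(G|{B}) ⇒ G ⊥̸ T | {B}.

No — G and T are d-connected given {B}.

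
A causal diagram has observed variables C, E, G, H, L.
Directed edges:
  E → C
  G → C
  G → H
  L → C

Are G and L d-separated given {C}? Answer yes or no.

No — G and L are d-connected given {C}.

Bayes-Ball from G | {C} reaches {E,H,L}.
L ∈ reach(G|{C}) ⇒ G ⊥̸ L | {C}.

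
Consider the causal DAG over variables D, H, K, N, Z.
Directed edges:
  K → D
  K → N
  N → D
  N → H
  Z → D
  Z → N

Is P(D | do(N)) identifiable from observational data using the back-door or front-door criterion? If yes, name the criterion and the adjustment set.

desc(N)\{N}={D,H}; candidates ⊆ {K,Z}.
size 0: {}; under {} N still reaches {D,K,Z} ∋ D.
size 1: {K}, {Z}; under {K} N still reaches {D,Z} ∋ D.
{K,Z}: N⊥D given {K,Z} in G with N→· removed — back-door holds.
P(D|do(N)) = Σ_{K,Z} P(D|N,K,Z)·P(K,Z).

P(D|do(N)): backdoor, adjust for {K, Z}.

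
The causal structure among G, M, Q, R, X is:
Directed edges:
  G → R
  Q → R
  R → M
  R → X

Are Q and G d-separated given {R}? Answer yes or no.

Bayes-Ball from Q | {R} reaches {G}.
G ∈ reach(Q|{R}) ⇒ Q ⊥̸ G | {R}.

No — Q and G are d-connected given {R}.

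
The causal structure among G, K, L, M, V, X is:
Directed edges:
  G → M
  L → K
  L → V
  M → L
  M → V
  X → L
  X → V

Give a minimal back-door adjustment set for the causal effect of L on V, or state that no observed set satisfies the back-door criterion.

L→V: minimal back-door set {M, X}.

desc(L)\{L}={K,V}; candidates ⊆ {G,M,X}.
size 0: {}; under {} L still reaches {G,M,V,X} ∋ V.
size 1: {G}, {M}, {X}; under {G} L still reaches {M,V,X} ∋ V.
{M,X}: L⊥V given {M,X} in G with L→· removed — back-door holds.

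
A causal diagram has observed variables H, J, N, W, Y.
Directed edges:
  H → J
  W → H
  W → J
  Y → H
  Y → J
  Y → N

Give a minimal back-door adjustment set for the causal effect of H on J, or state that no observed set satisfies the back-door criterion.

H→J: minimal back-door set {W, Y}.

desc(H)\{H}={J}; candidates ⊆ {N,W,Y}.
size 0: {}; under {} H still reaches {J,N,W,Y} ∋ J.
size 1: {N}, {W}, {Y}; under {N} H still reaches {J,W,Y} ∋ J.
{W,Y}: H⊥J given {W,Y} in G with H→· removed — back-door holds.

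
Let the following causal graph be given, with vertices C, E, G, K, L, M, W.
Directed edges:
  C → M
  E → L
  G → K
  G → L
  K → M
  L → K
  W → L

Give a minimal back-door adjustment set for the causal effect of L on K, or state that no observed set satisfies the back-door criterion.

desc(L)\{L}={K,M}; candidates ⊆ {C,E,G,W}.
size 0: {}; under {} L still reaches {E,G,K,M,W} ∋ K.
{G}: L⊥K given {G} in G with L→· removed — back-door holds.

L→K: minimal back-door set {G}.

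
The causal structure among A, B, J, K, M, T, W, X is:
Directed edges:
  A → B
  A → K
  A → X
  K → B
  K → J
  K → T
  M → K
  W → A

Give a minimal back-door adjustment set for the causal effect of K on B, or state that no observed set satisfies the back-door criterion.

K→B: minimal back-door set {A}.

desc(K)\{K}={B,J,T}; candidates ⊆ {A,M,W,X}.
size 0: {}; under {} K still reaches {A,B,M,W,X} ∋ B.
{A}: K⊥B given {A} in G with K→· removed — back-door holds.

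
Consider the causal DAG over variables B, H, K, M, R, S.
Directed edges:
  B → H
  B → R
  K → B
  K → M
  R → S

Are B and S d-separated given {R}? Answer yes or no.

Bayes-Ball from B | {R} reaches {H,K,M}.
S ∉ reach(B|{R}) ⇒ B ⊥ S | {R}.

Yes — B ⊥ S | {R}.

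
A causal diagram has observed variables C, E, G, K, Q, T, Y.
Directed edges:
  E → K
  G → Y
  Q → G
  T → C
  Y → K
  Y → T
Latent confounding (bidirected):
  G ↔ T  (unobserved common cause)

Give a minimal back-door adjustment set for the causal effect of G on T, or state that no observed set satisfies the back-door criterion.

G→T: no observed back-door set.

desc(G)\{G}={C,K,T,Y}; candidates ⊆ {E,Q}.
G↔T: latent back-door arc(s) into G.
size 0: {}; under {} G still reaches {C,Q,T} ∋ T.
size 1: {E}, {Q}; under {E} G still reaches {C,Q,T} ∋ T.
size 2: {E,Q}; under {E,Q} G still reaches {C,T} ∋ T.
G↔T cannot be blocked by any observed set — no back-door set.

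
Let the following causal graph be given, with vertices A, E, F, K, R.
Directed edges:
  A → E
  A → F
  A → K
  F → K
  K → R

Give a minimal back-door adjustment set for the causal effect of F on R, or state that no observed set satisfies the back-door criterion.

F→R: minimal back-door set {A}.

desc(F)\{F}={K,R}; candidates ⊆ {A,E}.
size 0: {}; under {} F still reaches {A,E,K,R} ∋ R.
{A}: F⊥R given {A} in G with F→· removed — back-door holds.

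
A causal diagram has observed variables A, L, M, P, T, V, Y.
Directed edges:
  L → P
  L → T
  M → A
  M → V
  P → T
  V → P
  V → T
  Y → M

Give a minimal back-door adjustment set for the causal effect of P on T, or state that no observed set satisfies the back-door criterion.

P→T: minimal back-door set {L, V}.

desc(P)\{P}={T}; candidates ⊆ {A,L,M,V,Y}.
size 0: {}; under {} P still reaches {A,L,M,T,V,Y} ∋ T.
size 1: {A}, {L}, {M} …(+2); under {A} P still reaches {L,M,T,V,Y} ∋ T.
{L,V}: P⊥T given {L,V} in G with P→· removed — back-door holds.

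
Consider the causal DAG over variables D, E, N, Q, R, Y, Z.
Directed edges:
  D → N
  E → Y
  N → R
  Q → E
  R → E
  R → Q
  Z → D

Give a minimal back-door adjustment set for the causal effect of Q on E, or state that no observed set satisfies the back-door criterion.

desc(Q)\{Q}={E,Y}; candidates ⊆ {D,N,R,Z}.
size 0: {}; under {} Q still reaches {D,E,N,R,Y,Z} ∋ E.
{R}: Q⊥E given {R} in G with Q→· removed — back-door holds.

Q→E: minimal back-door set {R}.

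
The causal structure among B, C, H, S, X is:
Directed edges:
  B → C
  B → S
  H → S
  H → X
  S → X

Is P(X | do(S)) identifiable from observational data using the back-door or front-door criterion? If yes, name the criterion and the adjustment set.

P(X|do(S)): backdoor, adjust for {H}.

desc(S)\{S}={X}; candidates ⊆ {B,C,H}.
size 0: {}; under {} S still reaches {B,C,H,X} ∋ X.
{H}: S⊥X given {H} in G with S→· removed — back-door holds.
P(X|do(S)) = Σ_{H} P(X|S,H)·P(H).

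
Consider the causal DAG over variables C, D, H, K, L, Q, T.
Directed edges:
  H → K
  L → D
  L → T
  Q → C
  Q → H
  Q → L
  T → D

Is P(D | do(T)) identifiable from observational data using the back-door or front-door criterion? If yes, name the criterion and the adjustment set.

P(D|do(T)): backdoor, adjust for {L}.

desc(T)\{T}={D}; candidates ⊆ {C,H,K,L,Q}.
size 0: {}; under {} T still reaches {C,D,H,K,L,Q} ∋ D.
{L}: T⊥D given {L} in G with T→· removed — back-door holds.
P(D|do(T)) = Σ_{L} P(D|T,L)·P(L).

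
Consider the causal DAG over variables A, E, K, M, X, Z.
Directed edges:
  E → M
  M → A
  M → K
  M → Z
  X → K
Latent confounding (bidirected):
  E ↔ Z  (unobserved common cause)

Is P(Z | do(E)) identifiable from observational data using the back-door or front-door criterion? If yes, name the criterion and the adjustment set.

desc(E)\{E}={A,K,M,Z}; candidates ⊆ {X}.
E↔Z: latent back-door arc(s) into E.
size 0: {}; under {} E still reaches {Z} ∋ Z.
size 1: {X}; under {X} E still reaches {Z} ∋ Z.
E↔Z cannot be blocked by any observed set — no back-door set.
{M}: (i) intercepts every directed E→Z path; (ii) no back-door E→{M}; (iii) {E} blocks every back-door {M}→Z. Front-door holds.
P(Z|do(E)) = Σ_{M} P(M|E) Σ_{E'} P(Z|M,E')P(E').

P(Z|do(E)): frontdoor, adjust for {M}.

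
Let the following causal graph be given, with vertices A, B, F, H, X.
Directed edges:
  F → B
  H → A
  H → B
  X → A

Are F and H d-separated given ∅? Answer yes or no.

Yes — F ⊥ H | ∅.

Bayes-Ball from F | ∅ reaches {B}.
H ∉ reach(F|∅) ⇒ F ⊥ H | ∅.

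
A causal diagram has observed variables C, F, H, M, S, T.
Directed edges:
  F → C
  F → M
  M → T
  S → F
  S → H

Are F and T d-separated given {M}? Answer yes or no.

Bayes-Ball from F | {M} reaches {C,H,S}.
T ∉ reach(F|{M}) ⇒ F ⊥ T | {M}.

Yes — F ⊥ T | {M}.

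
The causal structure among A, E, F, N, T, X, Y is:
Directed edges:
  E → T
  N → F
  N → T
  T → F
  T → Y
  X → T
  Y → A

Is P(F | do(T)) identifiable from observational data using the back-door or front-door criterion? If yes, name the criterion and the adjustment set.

desc(T)\{T}={A,F,Y}; candidates ⊆ {E,N,X}.
size 0: {}; under {} T still reaches {E,F,N,X} ∋ F.
{N}: T⊥F given {N} in G with T→· removed — back-door holds.
P(F|do(T)) = Σ_{N} P(F|T,N)·P(N).

P(F|do(T)): backdoor, adjust for {N}.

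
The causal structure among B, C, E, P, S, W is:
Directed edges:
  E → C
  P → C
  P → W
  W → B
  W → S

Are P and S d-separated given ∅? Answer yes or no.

No — P and S are d-connected given ∅.

Bayes-Ball from P | ∅ reaches {B,C,S,W}.
S ∈ reach(P|∅) ⇒ P ⊥̸ S | ∅.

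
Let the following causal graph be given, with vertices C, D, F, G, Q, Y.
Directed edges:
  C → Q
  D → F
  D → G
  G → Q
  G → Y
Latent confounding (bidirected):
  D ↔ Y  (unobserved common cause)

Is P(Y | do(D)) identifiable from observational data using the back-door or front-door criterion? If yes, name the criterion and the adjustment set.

desc(D)\{D}={F,G,Q,Y}; candidates ⊆ {C}.
D↔Y: latent back-door arc(s) into D.
size 0: {}; under {} D still reaches {Y} ∋ Y.
size 1: {C}; under {C} D still reaches {Y} ∋ Y.
D↔Y cannot be blocked by any observed set — no back-door set.
{G}: (i) intercepts every directed D→Y path; (ii) no back-door D→{G}; (iii) {D} blocks every back-door {G}→Y. Front-door holds.
P(Y|do(D)) = Σ_{G} P(G|D) Σ_{D'} P(Y|G,D')P(D').

P(Y|do(D)): frontdoor, adjust for {G}.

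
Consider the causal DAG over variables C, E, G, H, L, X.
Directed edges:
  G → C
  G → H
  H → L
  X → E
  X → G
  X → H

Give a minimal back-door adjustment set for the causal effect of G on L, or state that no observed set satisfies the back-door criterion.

G→L: minimal back-door set {X}.

desc(G)\{G}={C,H,L}; candidates ⊆ {E,X}.
size 0: {}; under {} G still reaches {E,H,L,X} ∋ L.
{X}: G⊥L given {X} in G with G→· removed — back-door holds.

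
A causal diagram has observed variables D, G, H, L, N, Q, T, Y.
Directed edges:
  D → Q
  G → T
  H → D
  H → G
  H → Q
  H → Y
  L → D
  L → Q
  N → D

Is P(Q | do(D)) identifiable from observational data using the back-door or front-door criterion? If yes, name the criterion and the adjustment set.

P(Q|do(D)): backdoor, adjust for {H, L}.

desc(D)\{D}={Q}; candidates ⊆ {G,H,L,N,T,Y}.
size 0: {}; under {} D still reaches {G,H,L,N,Q,T,Y} ∋ Q.
size 1: {G}, {H}, {L} …(+3); under {G} D still reaches {H,L,N,Q,Y} ∋ Q.
{H,L}: D⊥Q given {H,L} in G with D→· removed — back-door holds.
P(Q|do(D)) = Σ_{H,L} P(Q|D,H,L)·P(H,L).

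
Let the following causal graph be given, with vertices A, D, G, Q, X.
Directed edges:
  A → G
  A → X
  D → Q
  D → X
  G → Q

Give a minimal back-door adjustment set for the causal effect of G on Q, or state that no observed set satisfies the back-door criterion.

G→Q: minimal back-door set ∅.

desc(G)\{G}={Q}; candidates ⊆ {A,D,X}.
∅: G⊥Q given ∅ in G with G→· removed — back-door holds.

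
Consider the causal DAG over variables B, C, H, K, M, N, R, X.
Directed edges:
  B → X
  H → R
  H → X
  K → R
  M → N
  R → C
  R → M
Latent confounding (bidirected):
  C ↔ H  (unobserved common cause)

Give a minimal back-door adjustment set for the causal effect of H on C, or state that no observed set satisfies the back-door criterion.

H→C: no observed back-door set.

desc(H)\{H}={C,M,N,R,X}; candidates ⊆ {B,K}.
H↔C: latent back-door arc(s) into H.
size 0: {}; under {} H still reaches {C} ∋ C.
size 1: {B}, {K}; under {B} H still reaches {C} ∋ C.
size 2: {B,K}; under {B,K} H still reaches {C} ∋ C.
H↔C cannot be blocked by any observed set — no back-door set.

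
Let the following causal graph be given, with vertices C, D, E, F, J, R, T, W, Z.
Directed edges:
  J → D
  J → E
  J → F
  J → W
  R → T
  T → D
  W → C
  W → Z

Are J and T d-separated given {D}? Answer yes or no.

Bayes-Ball from J | {D} reaches {C,E,F,R,T,W,Z}.
T ∈ reach(J|{D}) ⇒ J ⊥̸ T | {D}.

No — J and T are d-connected given {D}.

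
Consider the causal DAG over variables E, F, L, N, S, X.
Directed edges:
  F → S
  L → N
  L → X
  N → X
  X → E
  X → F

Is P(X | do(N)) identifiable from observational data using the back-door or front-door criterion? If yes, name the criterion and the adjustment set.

P(X|do(N)): backdoor, adjust for {L}.

desc(N)\{N}={E,F,S,X}; candidates ⊆ {L}.
size 0: {}; under {} N still reaches {E,F,L,S,X} ∋ X.
{L}: N⊥X given {L} in G with N→· removed — back-door holds.
P(X|do(N)) = Σ_{L} P(X|N,L)·P(L).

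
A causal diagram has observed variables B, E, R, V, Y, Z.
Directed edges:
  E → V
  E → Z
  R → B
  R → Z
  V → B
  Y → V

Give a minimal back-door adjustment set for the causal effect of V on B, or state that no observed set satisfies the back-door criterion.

V→B: minimal back-door set ∅.

desc(V)\{V}={B}; candidates ⊆ {E,R,Y,Z}.
∅: V⊥B given ∅ in G with V→· removed — back-door holds.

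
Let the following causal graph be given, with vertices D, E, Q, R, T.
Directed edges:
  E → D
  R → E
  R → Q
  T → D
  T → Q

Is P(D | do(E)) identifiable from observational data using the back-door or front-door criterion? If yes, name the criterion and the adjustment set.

desc(E)\{E}={D}; candidates ⊆ {Q,R,T}.
∅: E⊥D given ∅ in G with E→· removed — back-door holds.
P(D|do(E)) = P(D|E) — no adjustment needed.

P(D|do(E)): backdoor, adjust for ∅.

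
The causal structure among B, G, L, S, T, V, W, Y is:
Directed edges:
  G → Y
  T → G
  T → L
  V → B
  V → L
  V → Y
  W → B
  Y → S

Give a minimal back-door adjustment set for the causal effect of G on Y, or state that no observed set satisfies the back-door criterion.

G→Y: minimal back-door set ∅.

desc(G)\{G}={S,Y}; candidates ⊆ {B,L,T,V,W}.
∅: G⊥Y given ∅ in G with G→· removed — back-door holds.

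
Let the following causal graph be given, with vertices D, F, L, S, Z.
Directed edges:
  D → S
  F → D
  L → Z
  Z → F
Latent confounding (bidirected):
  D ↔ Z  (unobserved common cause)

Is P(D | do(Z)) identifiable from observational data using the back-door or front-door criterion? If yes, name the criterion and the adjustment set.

desc(Z)\{Z}={D,F,S}; candidates ⊆ {L}.
Z↔D: latent back-door arc(s) into Z.
size 0: {}; under {} Z still reaches {D,L,S} ∋ D.
size 1: {L}; under {L} Z still reaches {D,S} ∋ D.
Z↔D cannot be blocked by any observed set — no back-door set.
{F}: (i) intercepts every directed Z→D path; (ii) no back-door Z→{F}; (iii) {Z} blocks every back-door {F}→D. Front-door holds.
P(D|do(Z)) = Σ_{F} P(F|Z) Σ_{Z'} P(D|F,Z')P(Z').

P(D|do(Z)): frontdoor, adjust for {F}.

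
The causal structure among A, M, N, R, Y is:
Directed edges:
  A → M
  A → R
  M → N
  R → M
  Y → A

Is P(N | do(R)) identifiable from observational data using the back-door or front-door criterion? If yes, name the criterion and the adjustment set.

desc(R)\{R}={M,N}; candidates ⊆ {A,Y}.
size 0: {}; under {} R still reaches {A,M,N,Y} ∋ N.
{A}: R⊥N given {A} in G with R→· removed — back-door holds.
P(N|do(R)) = Σ_{A} P(N|R,A)·P(A).

P(N|do(R)): backdoor, adjust for {A}.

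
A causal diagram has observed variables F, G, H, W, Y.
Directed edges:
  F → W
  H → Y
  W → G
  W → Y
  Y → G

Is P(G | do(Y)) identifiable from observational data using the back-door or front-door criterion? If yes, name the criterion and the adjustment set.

P(G|do(Y)): backdoor, adjust for {W}.

desc(Y)\{Y}={G}; candidates ⊆ {F,H,W}.
size 0: {}; under {} Y still reaches {F,G,H,W} ∋ G.
{W}: Y⊥G given {W} in G with Y→· removed — back-door holds.
P(G|do(Y)) = Σ_{W} P(G|Y,W)·P(W).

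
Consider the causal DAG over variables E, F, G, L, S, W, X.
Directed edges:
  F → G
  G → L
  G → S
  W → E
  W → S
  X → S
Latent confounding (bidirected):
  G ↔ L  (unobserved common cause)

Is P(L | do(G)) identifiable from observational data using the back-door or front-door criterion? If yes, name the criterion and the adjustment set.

desc(G)\{G}={L,S}; candidates ⊆ {E,F,W,X}.
G↔L: latent back-door arc(s) into G.
size 0: {}; under {} G still reaches {F,L} ∋ L.
size 1: {E}, {F}, {W} …(+1); under {E} G still reaches {F,L} ∋ L.
size 2: {E,F}, {E,W}, {E,X} …(+3); under {E,F} G still reaches {L} ∋ L.
G↔L cannot be blocked by any observed set — no back-door set.
No mediator lies on a directed G→…→L path.
Neither criterion identifies P(L|do(G)) in this graph.

P(L|do(G)): not identifiable (no BD/FD set).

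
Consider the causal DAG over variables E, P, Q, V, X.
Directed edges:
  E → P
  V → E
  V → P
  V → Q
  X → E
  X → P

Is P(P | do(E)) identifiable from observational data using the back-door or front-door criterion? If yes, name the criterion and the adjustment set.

desc(E)\{E}={P}; candidates ⊆ {Q,V,X}.
size 0: {}; under {} E still reaches {P,Q,V,X} ∋ P.
size 1: {Q}, {V}, {X}; under {Q} E still reaches {P,V,X} ∋ P.
{V,X}: E⊥P given {V,X} in G with E→· removed — back-door holds.
P(P|do(E)) = Σ_{V,X} P(P|E,V,X)·P(V,X).

P(P|do(E)): backdoor, adjust for {V, X}.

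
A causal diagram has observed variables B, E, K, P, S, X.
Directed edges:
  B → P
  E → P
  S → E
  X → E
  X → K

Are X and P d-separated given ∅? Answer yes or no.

No — X and P are d-connected given ∅.

Bayes-Ball from X | ∅ reaches {E,K,P}.
P ∈ reach(X|∅) ⇒ X ⊥̸ P | ∅.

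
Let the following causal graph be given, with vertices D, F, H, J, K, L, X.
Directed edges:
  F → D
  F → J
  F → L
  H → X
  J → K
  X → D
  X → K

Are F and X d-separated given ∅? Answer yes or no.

Bayes-Ball from F | ∅ reaches {D,J,K,L}.
X ∉ reach(F|∅) ⇒ F ⊥ X | ∅.

Yes — F ⊥ X | ∅.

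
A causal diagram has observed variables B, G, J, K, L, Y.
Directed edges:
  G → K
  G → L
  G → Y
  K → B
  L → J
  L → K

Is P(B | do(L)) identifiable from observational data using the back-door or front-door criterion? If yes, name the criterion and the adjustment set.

desc(L)\{L}={B,J,K}; candidates ⊆ {G,Y}.
size 0: {}; under {} L still reaches {B,G,K,Y} ∋ B.
{G}: L⊥B given {G} in G with L→· removed — back-door holds.
P(B|do(L)) = Σ_{G} P(B|L,G)·P(G).

P(B|do(L)): backdoor, adjust for {G}.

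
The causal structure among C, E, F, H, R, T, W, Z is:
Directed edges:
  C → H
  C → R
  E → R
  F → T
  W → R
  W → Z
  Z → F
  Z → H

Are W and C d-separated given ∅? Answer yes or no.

Bayes-Ball from W | ∅ reaches {F,H,R,T,Z}.
C ∉ reach(W|∅) ⇒ W ⊥ C | ∅.

Yes — W ⊥ C | ∅.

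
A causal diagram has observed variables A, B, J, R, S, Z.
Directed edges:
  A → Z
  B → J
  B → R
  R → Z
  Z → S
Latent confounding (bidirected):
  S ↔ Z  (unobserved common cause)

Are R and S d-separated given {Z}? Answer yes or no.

Bayes-Ball from R | {Z} reaches {A,B,J,S}.
S ∈ reach(R|{Z}) ⇒ R ⊥̸ S | {Z}.

No — R and S are d-connected given {Z}.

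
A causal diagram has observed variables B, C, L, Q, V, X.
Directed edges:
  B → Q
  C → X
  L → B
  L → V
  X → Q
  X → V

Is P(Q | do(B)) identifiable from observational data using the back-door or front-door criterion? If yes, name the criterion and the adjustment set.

desc(B)\{B}={Q}; candidates ⊆ {C,L,V,X}.
∅: B⊥Q given ∅ in G with B→· removed — back-door holds.
P(Q|do(B)) = P(Q|B) — no adjustment needed.

P(Q|do(B)): backdoor, adjust for ∅.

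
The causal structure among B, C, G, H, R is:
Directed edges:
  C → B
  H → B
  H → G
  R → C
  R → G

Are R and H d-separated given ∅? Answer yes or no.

Bayes-Ball from R | ∅ reaches {B,C,G}.
H ∉ reach(R|∅) ⇒ R ⊥ H | ∅.

Yes — R ⊥ H | ∅.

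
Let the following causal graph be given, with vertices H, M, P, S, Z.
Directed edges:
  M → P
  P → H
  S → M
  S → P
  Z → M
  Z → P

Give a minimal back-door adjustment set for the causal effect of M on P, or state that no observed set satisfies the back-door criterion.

M→P: minimal back-door set {S, Z}.

desc(M)\{M}={H,P}; candidates ⊆ {S,Z}.
size 0: {}; under {} M still reaches {H,P,S,Z} ∋ P.
size 1: {S}, {Z}; under {S} M still reaches {H,P,Z} ∋ P.
{S,Z}: M⊥P given {S,Z} in G with M→· removed — back-door holds.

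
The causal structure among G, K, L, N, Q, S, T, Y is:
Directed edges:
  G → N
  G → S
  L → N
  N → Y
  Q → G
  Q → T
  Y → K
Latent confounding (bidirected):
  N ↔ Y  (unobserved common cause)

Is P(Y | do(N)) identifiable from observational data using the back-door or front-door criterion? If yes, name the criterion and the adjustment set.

desc(N)\{N}={K,Y}; candidates ⊆ {G,L,Q,S,T}.
N↔Y: latent back-door arc(s) into N.
size 0: {}; under {} N still reaches {G,K,L,Q,S,T,Y} ∋ Y.
size 1: {G}, {L}, {Q} …(+2); under {G} N still reaches {K,L,Y} ∋ Y.
size 2: {G,L}, {G,Q}, {G,S} …(+7); under {G,L} N still reaches {K,Y} ∋ Y.
N↔Y cannot be blocked by any observed set — no back-door set.
No mediator lies on a directed N→…→Y path.
Neither criterion identifies P(Y|do(N)) in this graph.

P(Y|do(N)): not identifiable (no BD/FD set).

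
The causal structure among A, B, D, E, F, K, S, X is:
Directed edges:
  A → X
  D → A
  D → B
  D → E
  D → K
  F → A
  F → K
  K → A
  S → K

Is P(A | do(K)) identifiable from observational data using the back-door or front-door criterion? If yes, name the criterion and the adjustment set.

desc(K)\{K}={A,X}; candidates ⊆ {B,D,E,F,S}.
size 0: {}; under {} K still reaches {A,B,D,E,F,S,X} ∋ A.
size 1: {B}, {D}, {E} …(+2); under {B} K still reaches {A,D,E,F,S,X} ∋ A.
{D,F}: K⊥A given {D,F} in G with K→· removed — back-door holds.
P(A|do(K)) = Σ_{D,F} P(A|K,D,F)·P(D,F).

P(A|do(K)): backdoor, adjust for {D, F}.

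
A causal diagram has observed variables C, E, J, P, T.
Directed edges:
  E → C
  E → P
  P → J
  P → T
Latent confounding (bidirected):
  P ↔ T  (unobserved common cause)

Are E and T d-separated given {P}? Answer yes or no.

No — E and T are d-connected given {P}.

Bayes-Ball from E | {P} reaches {C,T}.
T ∈ reach(E|{P}) ⇒ E ⊥̸ T | {P}.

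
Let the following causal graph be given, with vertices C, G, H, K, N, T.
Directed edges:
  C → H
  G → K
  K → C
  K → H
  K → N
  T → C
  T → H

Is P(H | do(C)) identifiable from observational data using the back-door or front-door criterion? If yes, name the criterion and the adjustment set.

P(H|do(C)): backdoor, adjust for {K, T}.

desc(C)\{C}={H}; candidates ⊆ {G,K,N,T}.
size 0: {}; under {} C still reaches {G,H,K,N,T} ∋ H.
size 1: {G}, {K}, {N} …(+1); under {G} C still reaches {H,K,N,T} ∋ H.
{K,T}: C⊥H given {K,T} in G with C→· removed — back-door holds.
P(H|do(C)) = Σ_{K,T} P(H|C,K,T)·P(K,T).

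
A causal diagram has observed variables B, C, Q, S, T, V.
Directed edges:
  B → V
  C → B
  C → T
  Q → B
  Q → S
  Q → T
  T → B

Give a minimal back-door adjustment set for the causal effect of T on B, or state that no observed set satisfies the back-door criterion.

T→B: minimal back-door set {C, Q}.

desc(T)\{T}={B,V}; candidates ⊆ {C,Q,S}.
size 0: {}; under {} T still reaches {B,C,Q,S,V} ∋ B.
size 1: {C}, {Q}, {S}; under {C} T still reaches {B,Q,S,V} ∋ B.
{C,Q}: T⊥B given {C,Q} in G with T→· removed — back-door holds.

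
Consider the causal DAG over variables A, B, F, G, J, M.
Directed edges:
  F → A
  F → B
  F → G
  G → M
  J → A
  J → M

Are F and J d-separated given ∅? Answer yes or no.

Yes — F ⊥ J | ∅.

Bayes-Ball from F | ∅ reaches {A,B,G,M}.
J ∉ reach(F|∅) ⇒ F ⊥ J | ∅.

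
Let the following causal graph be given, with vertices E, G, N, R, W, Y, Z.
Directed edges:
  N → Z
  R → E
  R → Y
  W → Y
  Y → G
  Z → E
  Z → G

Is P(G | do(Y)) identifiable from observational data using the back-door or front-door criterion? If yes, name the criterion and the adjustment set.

desc(Y)\{Y}={G}; candidates ⊆ {E,N,R,W,Z}.
∅: Y⊥G given ∅ in G with Y→· removed — back-door holds.
P(G|do(Y)) = P(G|Y) — no adjustment needed.

P(G|do(Y)): backdoor, adjust for ∅.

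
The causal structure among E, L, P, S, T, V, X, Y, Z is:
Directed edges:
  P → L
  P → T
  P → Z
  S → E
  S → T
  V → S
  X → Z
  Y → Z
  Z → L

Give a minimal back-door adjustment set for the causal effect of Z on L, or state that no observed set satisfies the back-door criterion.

Z→L: minimal back-door set {P}.

desc(Z)\{Z}={L}; candidates ⊆ {E,P,S,T,V,X,Y}.
size 0: {}; under {} Z still reaches {L,P,T,X,Y} ∋ L.
{P}: Z⊥L given {P} in G with Z→· removed — back-door holds.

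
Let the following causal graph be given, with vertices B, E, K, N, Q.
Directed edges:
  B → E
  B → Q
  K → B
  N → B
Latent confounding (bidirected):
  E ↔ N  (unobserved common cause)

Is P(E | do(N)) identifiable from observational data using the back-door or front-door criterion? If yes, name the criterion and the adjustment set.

desc(N)\{N}={B,E,Q}; candidates ⊆ {K}.
N↔E: latent back-door arc(s) into N.
size 0: {}; under {} N still reaches {E} ∋ E.
size 1: {K}; under {K} N still reaches {E} ∋ E.
N↔E cannot be blocked by any observed set — no back-door set.
{B}: (i) intercepts every directed N→E path; (ii) no back-door N→{B}; (iii) {N} blocks every back-door {B}→E. Front-door holds.
P(E|do(N)) = Σ_{B} P(B|N) Σ_{N'} P(E|B,N')P(N').

P(E|do(N)): frontdoor, adjust for {B}.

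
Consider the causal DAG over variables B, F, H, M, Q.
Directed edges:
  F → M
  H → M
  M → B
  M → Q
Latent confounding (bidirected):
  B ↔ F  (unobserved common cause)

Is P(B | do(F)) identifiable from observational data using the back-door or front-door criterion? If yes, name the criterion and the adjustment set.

P(B|do(F)): frontdoor, adjust for {M}.

desc(F)\{F}={B,M,Q}; candidates ⊆ {H}.
F↔B: latent back-door arc(s) into F.
size 0: {}; under {} F still reaches {B} ∋ B.
size 1: {H}; under {H} F still reaches {B} ∋ B.
F↔B cannot be blocked by any observed set — no back-door set.
{M}: (i) intercepts every directed F→B path; (ii) no back-door F→{M}; (iii) {F} blocks every back-door {M}→B. Front-door holds.
P(B|do(F)) = Σ_{M} P(M|F) Σ_{F'} P(B|M,F')P(F').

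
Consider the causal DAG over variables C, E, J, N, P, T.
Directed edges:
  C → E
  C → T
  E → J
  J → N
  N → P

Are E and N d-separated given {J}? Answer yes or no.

Bayes-Ball from E | {J} reaches {C,T}.
N ∉ reach(E|{J}) ⇒ E ⊥ N | {J}.

Yes — E ⊥ N | {J}.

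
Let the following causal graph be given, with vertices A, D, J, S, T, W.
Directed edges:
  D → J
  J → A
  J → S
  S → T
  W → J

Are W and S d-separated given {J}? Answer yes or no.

Bayes-Ball from W | {J} reaches {D}.
S ∉ reach(W|{J}) ⇒ W ⊥ S | {J}.

Yes — W ⊥ S | {J}.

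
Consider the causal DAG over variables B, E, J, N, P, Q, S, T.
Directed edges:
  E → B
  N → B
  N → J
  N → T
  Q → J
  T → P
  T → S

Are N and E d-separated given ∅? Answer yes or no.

Bayes-Ball from N | ∅ reaches {B,J,P,S,T}.
E ∉ reach(N|∅) ⇒ N ⊥ E | ∅.

Yes — N ⊥ E | ∅.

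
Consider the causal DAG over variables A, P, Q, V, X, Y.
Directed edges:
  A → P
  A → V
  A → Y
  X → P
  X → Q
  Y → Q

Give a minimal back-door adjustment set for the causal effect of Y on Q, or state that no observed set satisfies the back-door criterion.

desc(Y)\{Y}={Q}; candidates ⊆ {A,P,V,X}.
∅: Y⊥Q given ∅ in G with Y→· removed — back-door holds.

Y→Q: minimal back-door set ∅.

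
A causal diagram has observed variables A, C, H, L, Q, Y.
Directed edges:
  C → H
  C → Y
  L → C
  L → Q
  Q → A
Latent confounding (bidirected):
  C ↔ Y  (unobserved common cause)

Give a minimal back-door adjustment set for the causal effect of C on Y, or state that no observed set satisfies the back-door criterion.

C→Y: no observed back-door set.

desc(C)\{C}={H,Y}; candidates ⊆ {A,L,Q}.
C↔Y: latent back-door arc(s) into C.
size 0: {}; under {} C still reaches {A,L,Q,Y} ∋ Y.
size 1: {A}, {L}, {Q}; under {A} C still reaches {L,Q,Y} ∋ Y.
size 2: {A,L}, {A,Q}, {L,Q}; under {A,L} C still reaches {Y} ∋ Y.
C↔Y cannot be blocked by any observed set — no back-door set.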